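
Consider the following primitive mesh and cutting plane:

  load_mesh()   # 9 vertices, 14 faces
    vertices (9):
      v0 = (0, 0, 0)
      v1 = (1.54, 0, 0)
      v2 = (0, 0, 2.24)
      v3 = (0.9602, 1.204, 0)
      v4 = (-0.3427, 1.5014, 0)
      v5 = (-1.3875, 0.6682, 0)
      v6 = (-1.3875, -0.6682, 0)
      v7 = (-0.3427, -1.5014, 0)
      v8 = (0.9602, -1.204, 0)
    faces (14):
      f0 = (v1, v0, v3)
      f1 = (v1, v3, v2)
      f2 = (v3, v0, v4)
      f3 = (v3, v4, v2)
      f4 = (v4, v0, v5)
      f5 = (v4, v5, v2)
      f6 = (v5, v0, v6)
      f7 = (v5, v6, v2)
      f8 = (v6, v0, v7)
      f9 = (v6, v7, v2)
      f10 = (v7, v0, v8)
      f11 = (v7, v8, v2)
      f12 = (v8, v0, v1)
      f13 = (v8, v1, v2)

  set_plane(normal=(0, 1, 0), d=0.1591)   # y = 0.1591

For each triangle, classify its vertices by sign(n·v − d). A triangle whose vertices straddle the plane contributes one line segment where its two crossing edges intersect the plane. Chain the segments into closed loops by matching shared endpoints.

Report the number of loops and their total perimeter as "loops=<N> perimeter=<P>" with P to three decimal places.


Straddling triangles (8 of 14):
  (v1,v0,v3) [--+] → (0.126884, 0.1591, 0)–(1.46338, 0.1591, 0)  len=1.3365
  (v1,v3,v2) [-+-] → (1.46338, 0.1591, 0)–(0.126884, 0.1591, 1.944)  len=2.3591
  (v3,v0,v4) [+-+] → (0.126884, 0.1591, 0)–(-0.0363152, 0.1591, 0)  len=0.1632
  (v3,v4,v2) [++-] → (-0.0363152, 0.1591, 2.00263)–(0.126884, 0.1591, 1.944)  len=0.1734
  (v4,v0,v5) [+-+] → (-0.0363152, 0.1591, 0)–(-0.330367, 0.1591, 0)  len=0.2941
  (v4,v5,v2) [++-] → (-0.330367, 0.1591, 1.70665)–(-0.0363152, 0.1591, 2.00263)  len=0.4172
  (v5,v0,v6) [+--] → (-0.330367, 0.1591, 0)–(-1.3875, 0.1591, 0)  len=1.0571
  (v5,v6,v2) [+--] → (-1.3875, 0.1591, 0)–(-0.330367, 0.1591, 1.70665)  len=2.0075

Chained into 1 loop(s):
  loop 1: 8 segments, perimeter = 7.8081
Total perimeter = 7.808

loops=1 perimeter=7.808


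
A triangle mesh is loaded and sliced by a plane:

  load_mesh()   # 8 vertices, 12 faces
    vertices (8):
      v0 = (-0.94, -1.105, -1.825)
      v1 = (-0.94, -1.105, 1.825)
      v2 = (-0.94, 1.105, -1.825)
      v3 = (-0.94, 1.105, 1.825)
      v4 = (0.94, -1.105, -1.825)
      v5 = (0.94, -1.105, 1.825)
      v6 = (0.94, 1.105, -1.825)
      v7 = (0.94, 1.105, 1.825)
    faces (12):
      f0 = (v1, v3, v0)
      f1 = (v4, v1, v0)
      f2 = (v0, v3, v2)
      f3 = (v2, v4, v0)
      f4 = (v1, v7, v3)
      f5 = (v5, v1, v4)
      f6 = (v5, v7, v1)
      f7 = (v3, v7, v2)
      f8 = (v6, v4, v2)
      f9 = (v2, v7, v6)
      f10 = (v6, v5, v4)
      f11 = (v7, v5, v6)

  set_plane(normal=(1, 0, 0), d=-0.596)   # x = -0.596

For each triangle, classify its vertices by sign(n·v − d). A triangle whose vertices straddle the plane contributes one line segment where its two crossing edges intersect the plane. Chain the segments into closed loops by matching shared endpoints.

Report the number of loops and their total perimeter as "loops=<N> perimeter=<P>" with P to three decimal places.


loops=1 perimeter=11.720

Straddling triangles (8 of 12):
  (v4,v1,v0) [+--] → (-0.596, -1.105, 1.15713)–(-0.596, -1.105, -1.825)  len=2.9821
  (v2,v4,v0) [-+-] → (-0.596, 0.700617, -1.825)–(-0.596, -1.105, -1.825)  len=1.8056
  (v1,v7,v3) [-+-] → (-0.596, -0.700617, 1.825)–(-0.596, 1.105, 1.825)  len=1.8056
  (v5,v1,v4) [+-+] → (-0.596, -1.105, 1.825)–(-0.596, -1.105, 1.15713)  len=0.6679
  (v5,v7,v1) [++-] → (-0.596, -0.700617, 1.825)–(-0.596, -1.105, 1.825)  len=0.4044
  (v3,v7,v2) [-+-] → (-0.596, 1.105, 1.825)–(-0.596, 1.105, -1.15713)  len=2.9821
  (v6,v4,v2) [++-] → (-0.596, 0.700617, -1.825)–(-0.596, 1.105, -1.825)  len=0.4044
  (v2,v7,v6) [-++] → (-0.596, 1.105, -1.15713)–(-0.596, 1.105, -1.825)  len=0.6679

Chained into 1 loop(s):
  loop 1: 8 segments, perimeter = 11.7200
Total perimeter = 11.720


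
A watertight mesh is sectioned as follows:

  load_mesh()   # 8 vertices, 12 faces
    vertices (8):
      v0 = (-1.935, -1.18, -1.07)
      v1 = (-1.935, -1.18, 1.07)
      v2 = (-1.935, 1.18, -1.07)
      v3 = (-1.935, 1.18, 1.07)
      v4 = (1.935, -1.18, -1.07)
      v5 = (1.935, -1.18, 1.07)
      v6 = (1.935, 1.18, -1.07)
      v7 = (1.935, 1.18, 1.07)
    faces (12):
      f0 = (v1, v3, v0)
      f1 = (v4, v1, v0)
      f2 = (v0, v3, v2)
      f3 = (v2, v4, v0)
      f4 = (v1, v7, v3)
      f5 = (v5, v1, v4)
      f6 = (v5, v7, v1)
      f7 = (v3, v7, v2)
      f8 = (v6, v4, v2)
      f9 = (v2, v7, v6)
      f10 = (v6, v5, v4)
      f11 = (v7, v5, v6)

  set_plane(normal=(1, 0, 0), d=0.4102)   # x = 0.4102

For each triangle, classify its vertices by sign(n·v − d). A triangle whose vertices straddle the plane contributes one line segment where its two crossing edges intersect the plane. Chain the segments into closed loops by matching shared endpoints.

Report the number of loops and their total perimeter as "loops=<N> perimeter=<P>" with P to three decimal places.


Straddling triangles (8 of 12):
  (v4,v1,v0) [+--] → (0.4102, -1.18, -0.226829)–(0.4102, -1.18, -1.07)  len=0.8432
  (v2,v4,v0) [-+-] → (0.4102, -0.250148, -1.07)–(0.4102, -1.18, -1.07)  len=0.9299
  (v1,v7,v3) [-+-] → (0.4102, 0.250148, 1.07)–(0.4102, 1.18, 1.07)  len=0.9299
  (v5,v1,v4) [+-+] → (0.4102, -1.18, 1.07)–(0.4102, -1.18, -0.226829)  len=1.2968
  (v5,v7,v1) [++-] → (0.4102, 0.250148, 1.07)–(0.4102, -1.18, 1.07)  len=1.4301
  (v3,v7,v2) [-+-] → (0.4102, 1.18, 1.07)–(0.4102, 1.18, 0.226829)  len=0.8432
  (v6,v4,v2) [++-] → (0.4102, -0.250148, -1.07)–(0.4102, 1.18, -1.07)  len=1.4301
  (v2,v7,v6) [-++] → (0.4102, 1.18, 0.226829)–(0.4102, 1.18, -1.07)  len=1.2968

Chained into 1 loop(s):
  loop 1: 8 segments, perimeter = 9.0000
Total perimeter = 9.000

loops=1 perimeter=9.000


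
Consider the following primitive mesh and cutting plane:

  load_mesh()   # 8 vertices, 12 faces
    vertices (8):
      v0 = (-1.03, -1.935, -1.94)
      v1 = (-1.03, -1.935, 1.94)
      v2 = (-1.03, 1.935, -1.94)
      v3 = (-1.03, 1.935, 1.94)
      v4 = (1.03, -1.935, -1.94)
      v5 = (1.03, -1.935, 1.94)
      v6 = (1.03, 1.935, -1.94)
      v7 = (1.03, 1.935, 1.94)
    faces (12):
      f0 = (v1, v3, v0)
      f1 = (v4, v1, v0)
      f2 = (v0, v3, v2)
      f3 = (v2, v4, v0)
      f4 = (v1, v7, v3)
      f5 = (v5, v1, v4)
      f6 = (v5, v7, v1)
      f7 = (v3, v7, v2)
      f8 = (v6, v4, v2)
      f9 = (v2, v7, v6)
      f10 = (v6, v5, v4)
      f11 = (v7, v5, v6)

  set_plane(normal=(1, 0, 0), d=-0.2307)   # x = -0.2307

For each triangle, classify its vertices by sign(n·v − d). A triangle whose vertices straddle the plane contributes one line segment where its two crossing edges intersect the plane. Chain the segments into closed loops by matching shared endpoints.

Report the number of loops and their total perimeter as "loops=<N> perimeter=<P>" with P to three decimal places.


loops=1 perimeter=15.500

Straddling triangles (8 of 12):
  (v4,v1,v0) [+--] → (-0.2307, -1.935, 0.434522)–(-0.2307, -1.935, -1.94)  len=2.3745
  (v2,v4,v0) [-+-] → (-0.2307, 0.433402, -1.94)–(-0.2307, -1.935, -1.94)  len=2.3684
  (v1,v7,v3) [-+-] → (-0.2307, -0.433402, 1.94)–(-0.2307, 1.935, 1.94)  len=2.3684
  (v5,v1,v4) [+-+] → (-0.2307, -1.935, 1.94)–(-0.2307, -1.935, 0.434522)  len=1.5055
  (v5,v7,v1) [++-] → (-0.2307, -0.433402, 1.94)–(-0.2307, -1.935, 1.94)  len=1.5016
  (v3,v7,v2) [-+-] → (-0.2307, 1.935, 1.94)–(-0.2307, 1.935, -0.434522)  len=2.3745
  (v6,v4,v2) [++-] → (-0.2307, 0.433402, -1.94)–(-0.2307, 1.935, -1.94)  len=1.5016
  (v2,v7,v6) [-++] → (-0.2307, 1.935, -0.434522)–(-0.2307, 1.935, -1.94)  len=1.5055

Chained into 1 loop(s):
  loop 1: 8 segments, perimeter = 15.5000
Total perimeter = 15.500


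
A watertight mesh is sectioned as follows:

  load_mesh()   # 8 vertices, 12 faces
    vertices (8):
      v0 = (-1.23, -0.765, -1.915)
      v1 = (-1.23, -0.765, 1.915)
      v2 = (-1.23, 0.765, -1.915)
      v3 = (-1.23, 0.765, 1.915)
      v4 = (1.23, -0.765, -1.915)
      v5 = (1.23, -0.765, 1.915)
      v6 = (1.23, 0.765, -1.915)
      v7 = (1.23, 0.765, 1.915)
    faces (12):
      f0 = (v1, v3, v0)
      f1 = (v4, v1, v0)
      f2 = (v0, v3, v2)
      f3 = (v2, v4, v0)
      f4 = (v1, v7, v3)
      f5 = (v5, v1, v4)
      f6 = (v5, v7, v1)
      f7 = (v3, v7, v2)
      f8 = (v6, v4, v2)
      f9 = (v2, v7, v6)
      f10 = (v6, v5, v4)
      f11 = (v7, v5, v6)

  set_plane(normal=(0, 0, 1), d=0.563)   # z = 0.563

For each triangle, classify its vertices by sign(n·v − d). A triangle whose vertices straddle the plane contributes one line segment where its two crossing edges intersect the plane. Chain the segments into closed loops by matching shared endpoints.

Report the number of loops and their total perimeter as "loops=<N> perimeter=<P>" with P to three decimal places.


Straddling triangles (8 of 12):
  (v1,v3,v0) [++-] → (-1.23, 0.224906, 0.563)–(-1.23, -0.765, 0.563)  len=0.9899
  (v4,v1,v0) [-+-] → (-0.361614, -0.765, 0.563)–(-1.23, -0.765, 0.563)  len=0.8684
  (v0,v3,v2) [-+-] → (-1.23, 0.224906, 0.563)–(-1.23, 0.765, 0.563)  len=0.5401
  (v5,v1,v4) [++-] → (-0.361614, -0.765, 0.563)–(1.23, -0.765, 0.563)  len=1.5916
  (v3,v7,v2) [++-] → (0.361614, 0.765, 0.563)–(-1.23, 0.765, 0.563)  len=1.5916
  (v2,v7,v6) [-+-] → (0.361614, 0.765, 0.563)–(1.23, 0.765, 0.563)  len=0.8684
  (v6,v5,v4) [-+-] → (1.23, -0.224906, 0.563)–(1.23, -0.765, 0.563)  len=0.5401
  (v7,v5,v6) [++-] → (1.23, -0.224906, 0.563)–(1.23, 0.765, 0.563)  len=0.9899

Chained into 1 loop(s):
  loop 1: 8 segments, perimeter = 7.9800
Total perimeter = 7.980

loops=1 perimeter=7.980


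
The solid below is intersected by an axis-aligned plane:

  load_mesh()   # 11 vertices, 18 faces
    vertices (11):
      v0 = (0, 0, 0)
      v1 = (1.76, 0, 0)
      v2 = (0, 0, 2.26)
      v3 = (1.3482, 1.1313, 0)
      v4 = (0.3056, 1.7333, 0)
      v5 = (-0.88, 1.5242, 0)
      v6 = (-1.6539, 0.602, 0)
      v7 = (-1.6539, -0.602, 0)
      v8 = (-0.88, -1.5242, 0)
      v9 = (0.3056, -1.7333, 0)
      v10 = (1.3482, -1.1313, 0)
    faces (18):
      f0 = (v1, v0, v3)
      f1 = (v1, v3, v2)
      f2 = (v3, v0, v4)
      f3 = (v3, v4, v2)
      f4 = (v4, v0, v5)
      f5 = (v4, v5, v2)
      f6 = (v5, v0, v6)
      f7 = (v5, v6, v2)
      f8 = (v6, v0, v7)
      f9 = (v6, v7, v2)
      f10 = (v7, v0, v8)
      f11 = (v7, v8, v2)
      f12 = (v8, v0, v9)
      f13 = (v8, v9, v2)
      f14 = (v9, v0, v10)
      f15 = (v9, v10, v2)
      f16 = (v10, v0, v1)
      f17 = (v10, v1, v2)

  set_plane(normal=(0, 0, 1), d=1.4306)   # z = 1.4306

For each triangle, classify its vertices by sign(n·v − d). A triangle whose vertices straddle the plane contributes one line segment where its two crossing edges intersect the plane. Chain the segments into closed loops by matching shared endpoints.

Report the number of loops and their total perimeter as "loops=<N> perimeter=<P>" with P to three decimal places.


loops=1 perimeter=3.976

Straddling triangles (9 of 18):
  (v1,v3,v2) [--+] → (0.494777, 0.415177, 1.4306)–(0.645904, 0, 1.4306)  len=0.4418
  (v3,v4,v2) [--+] → (0.112152, 0.636106, 1.4306)–(0.494777, 0.415177, 1.4306)  len=0.4418
  (v4,v5,v2) [--+] → (-0.322952, 0.559368, 1.4306)–(0.112152, 0.636106, 1.4306)  len=0.4418
  (v5,v6,v2) [--+] → (-0.606967, 0.220929, 1.4306)–(-0.322952, 0.559368, 1.4306)  len=0.4418
  (v6,v7,v2) [--+] → (-0.606967, -0.220929, 1.4306)–(-0.606967, 0.220929, 1.4306)  len=0.4419
  (v7,v8,v2) [--+] → (-0.322952, -0.559368, 1.4306)–(-0.606967, -0.220929, 1.4306)  len=0.4418
  (v8,v9,v2) [--+] → (0.112152, -0.636106, 1.4306)–(-0.322952, -0.559368, 1.4306)  len=0.4418
  (v9,v10,v2) [--+] → (0.494777, -0.415177, 1.4306)–(0.112152, -0.636106, 1.4306)  len=0.4418
  (v10,v1,v2) [--+] → (0.645904, 0, 1.4306)–(0.494777, -0.415177, 1.4306)  len=0.4418

Chained into 1 loop(s):
  loop 1: 9 segments, perimeter = 3.9764
Total perimeter = 3.976


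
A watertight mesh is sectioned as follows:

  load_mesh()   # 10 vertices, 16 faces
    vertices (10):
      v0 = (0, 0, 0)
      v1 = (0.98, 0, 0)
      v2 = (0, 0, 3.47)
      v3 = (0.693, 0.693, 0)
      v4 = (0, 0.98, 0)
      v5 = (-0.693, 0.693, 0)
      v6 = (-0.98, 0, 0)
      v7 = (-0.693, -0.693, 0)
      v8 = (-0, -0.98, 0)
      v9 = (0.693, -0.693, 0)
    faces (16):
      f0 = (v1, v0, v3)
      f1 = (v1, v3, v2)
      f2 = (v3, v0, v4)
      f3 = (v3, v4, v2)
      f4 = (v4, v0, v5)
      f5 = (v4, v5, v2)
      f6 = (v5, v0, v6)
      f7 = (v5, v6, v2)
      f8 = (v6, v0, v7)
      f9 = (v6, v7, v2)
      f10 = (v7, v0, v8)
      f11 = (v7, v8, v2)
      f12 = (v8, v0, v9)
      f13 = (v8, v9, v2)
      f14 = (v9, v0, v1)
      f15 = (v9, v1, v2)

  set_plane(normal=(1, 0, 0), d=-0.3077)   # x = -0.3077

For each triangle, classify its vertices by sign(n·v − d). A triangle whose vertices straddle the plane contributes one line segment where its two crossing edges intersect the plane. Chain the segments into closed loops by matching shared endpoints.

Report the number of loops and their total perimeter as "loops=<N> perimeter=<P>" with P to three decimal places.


loops=1 perimeter=6.807

Straddling triangles (8 of 16):
  (v4,v0,v5) [++-] → (-0.3077, 0.3077, 0)–(-0.3077, 0.852569, 0)  len=0.5449
  (v4,v5,v2) [+-+] → (-0.3077, 0.852569, 0)–(-0.3077, 0.3077, 1.92928)  len=2.0047
  (v5,v0,v6) [-+-] → (-0.3077, 0.3077, 0)–(-0.3077, 0, 0)  len=0.3077
  (v5,v6,v2) [--+] → (-0.3077, 0, 2.38049)–(-0.3077, 0.3077, 1.92928)  len=0.5461
  (v6,v0,v7) [-+-] → (-0.3077, 0, 0)–(-0.3077, -0.3077, 0)  len=0.3077
  (v6,v7,v2) [--+] → (-0.3077, -0.3077, 1.92928)–(-0.3077, 0, 2.38049)  len=0.5461
  (v7,v0,v8) [-++] → (-0.3077, -0.3077, 0)–(-0.3077, -0.852569, 0)  len=0.5449
  (v7,v8,v2) [-++] → (-0.3077, -0.852569, 0)–(-0.3077, -0.3077, 1.92928)  len=2.0047

Chained into 1 loop(s):
  loop 1: 8 segments, perimeter = 6.8069
Total perimeter = 6.807


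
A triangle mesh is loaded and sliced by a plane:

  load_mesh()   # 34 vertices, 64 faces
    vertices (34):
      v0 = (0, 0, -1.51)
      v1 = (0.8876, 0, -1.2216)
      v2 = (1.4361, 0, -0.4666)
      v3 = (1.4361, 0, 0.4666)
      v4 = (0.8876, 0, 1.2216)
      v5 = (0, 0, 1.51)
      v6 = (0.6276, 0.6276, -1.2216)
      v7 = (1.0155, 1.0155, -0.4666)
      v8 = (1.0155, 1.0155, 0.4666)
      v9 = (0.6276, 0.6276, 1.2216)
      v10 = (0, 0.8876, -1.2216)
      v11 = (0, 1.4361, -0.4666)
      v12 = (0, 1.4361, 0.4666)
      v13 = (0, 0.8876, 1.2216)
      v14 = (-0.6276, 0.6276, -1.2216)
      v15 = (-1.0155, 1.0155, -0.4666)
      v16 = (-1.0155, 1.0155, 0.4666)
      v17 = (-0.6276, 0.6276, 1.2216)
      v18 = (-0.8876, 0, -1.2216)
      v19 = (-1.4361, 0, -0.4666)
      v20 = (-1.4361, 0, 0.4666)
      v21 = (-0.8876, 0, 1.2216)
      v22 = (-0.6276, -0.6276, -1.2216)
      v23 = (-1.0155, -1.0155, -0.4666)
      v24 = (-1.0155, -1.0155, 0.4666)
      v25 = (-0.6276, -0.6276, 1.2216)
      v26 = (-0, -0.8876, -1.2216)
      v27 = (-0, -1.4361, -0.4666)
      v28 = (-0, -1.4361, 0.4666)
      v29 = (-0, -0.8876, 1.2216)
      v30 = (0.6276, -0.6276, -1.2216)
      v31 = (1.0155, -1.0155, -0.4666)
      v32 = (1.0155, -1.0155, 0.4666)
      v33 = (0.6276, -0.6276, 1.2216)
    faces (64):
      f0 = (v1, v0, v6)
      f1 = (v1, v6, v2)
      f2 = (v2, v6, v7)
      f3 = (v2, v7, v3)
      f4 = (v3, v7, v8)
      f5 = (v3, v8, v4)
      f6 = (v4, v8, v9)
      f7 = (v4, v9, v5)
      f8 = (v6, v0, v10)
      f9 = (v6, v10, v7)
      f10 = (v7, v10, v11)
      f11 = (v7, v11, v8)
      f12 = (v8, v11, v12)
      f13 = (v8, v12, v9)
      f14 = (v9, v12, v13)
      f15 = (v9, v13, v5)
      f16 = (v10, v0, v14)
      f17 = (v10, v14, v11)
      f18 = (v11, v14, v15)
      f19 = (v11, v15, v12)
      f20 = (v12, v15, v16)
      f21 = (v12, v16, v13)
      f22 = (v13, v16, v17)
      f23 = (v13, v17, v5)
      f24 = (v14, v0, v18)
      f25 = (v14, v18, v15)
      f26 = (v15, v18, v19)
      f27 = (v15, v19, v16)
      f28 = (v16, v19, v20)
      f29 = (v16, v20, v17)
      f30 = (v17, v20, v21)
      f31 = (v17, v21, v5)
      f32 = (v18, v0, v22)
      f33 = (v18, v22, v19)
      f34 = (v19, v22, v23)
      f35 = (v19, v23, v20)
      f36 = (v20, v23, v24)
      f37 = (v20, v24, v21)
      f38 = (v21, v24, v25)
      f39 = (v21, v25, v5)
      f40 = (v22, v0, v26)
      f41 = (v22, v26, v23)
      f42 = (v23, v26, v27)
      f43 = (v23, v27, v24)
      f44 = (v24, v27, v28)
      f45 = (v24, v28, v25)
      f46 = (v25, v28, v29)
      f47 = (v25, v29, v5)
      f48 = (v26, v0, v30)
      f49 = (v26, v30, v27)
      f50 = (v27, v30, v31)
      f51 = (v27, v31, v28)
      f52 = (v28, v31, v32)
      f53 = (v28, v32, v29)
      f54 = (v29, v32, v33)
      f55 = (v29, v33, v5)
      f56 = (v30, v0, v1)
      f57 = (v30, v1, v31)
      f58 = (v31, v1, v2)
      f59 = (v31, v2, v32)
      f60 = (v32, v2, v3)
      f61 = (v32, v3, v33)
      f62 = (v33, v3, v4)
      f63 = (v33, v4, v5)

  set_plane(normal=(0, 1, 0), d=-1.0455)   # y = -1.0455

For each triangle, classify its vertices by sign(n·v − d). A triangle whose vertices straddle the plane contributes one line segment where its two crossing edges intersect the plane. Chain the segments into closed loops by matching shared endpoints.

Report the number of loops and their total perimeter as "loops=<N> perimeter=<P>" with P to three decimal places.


loops=1 perimeter=6.209

Straddling triangles (10 of 64):
  (v23,v26,v27) [++-] → (0, -1.0455, -1.00425)–(-0.943068, -1.0455, -0.4666)  len=1.0856
  (v23,v27,v24) [+-+] → (-0.943068, -1.0455, -0.4666)–(-0.943068, -1.0455, 0.400038)  len=0.8666
  (v24,v27,v28) [+--] → (-0.943068, -1.0455, 0.400038)–(-0.943068, -1.0455, 0.4666)  len=0.0666
  (v24,v28,v25) [+-+] → (-0.943068, -1.0455, 0.4666)–(-0.303204, -1.0455, 0.831353)  len=0.7365
  (v25,v28,v29) [+-+] → (-0.303204, -1.0455, 0.831353)–(0, -1.0455, 1.00425)  len=0.3490
  (v26,v30,v27) [++-] → (0.303204, -1.0455, -0.831353)–(0, -1.0455, -1.00425)  len=0.3490
  (v27,v30,v31) [-++] → (0.303204, -1.0455, -0.831353)–(0.943068, -1.0455, -0.4666)  len=0.7365
  (v27,v31,v28) [-+-] → (0.943068, -1.0455, -0.4666)–(0.943068, -1.0455, -0.400038)  len=0.0666
  (v28,v31,v32) [-++] → (0.943068, -1.0455, -0.400038)–(0.943068, -1.0455, 0.4666)  len=0.8666
  (v28,v32,v29) [-++] → (0.943068, -1.0455, 0.4666)–(0, -1.0455, 1.00425)  len=1.0856

Chained into 1 loop(s):
  loop 1: 10 segments, perimeter = 6.2087
Total perimeter = 6.209


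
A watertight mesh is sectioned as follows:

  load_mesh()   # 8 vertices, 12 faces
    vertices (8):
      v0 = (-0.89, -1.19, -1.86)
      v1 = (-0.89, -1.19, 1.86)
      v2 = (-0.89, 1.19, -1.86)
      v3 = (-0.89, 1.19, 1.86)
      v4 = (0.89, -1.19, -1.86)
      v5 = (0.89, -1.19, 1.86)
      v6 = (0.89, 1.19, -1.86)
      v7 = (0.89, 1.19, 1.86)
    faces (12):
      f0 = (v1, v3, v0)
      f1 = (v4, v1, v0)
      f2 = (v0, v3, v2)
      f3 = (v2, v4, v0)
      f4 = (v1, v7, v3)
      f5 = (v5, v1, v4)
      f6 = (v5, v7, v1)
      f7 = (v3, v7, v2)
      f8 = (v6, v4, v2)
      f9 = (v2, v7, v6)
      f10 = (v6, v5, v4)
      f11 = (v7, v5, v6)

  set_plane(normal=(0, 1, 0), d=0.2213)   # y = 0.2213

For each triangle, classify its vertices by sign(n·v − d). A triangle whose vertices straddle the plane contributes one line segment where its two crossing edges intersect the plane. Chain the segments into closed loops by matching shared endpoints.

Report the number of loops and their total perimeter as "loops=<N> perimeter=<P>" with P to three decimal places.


Straddling triangles (8 of 12):
  (v1,v3,v0) [-+-] → (-0.89, 0.2213, 1.86)–(-0.89, 0.2213, 0.345897)  len=1.5141
  (v0,v3,v2) [-++] → (-0.89, 0.2213, 0.345897)–(-0.89, 0.2213, -1.86)  len=2.2059
  (v2,v4,v0) [+--] → (-0.16551, 0.2213, -1.86)–(-0.89, 0.2213, -1.86)  len=0.7245
  (v1,v7,v3) [-++] → (0.16551, 0.2213, 1.86)–(-0.89, 0.2213, 1.86)  len=1.0555
  (v5,v7,v1) [-+-] → (0.89, 0.2213, 1.86)–(0.16551, 0.2213, 1.86)  len=0.7245
  (v6,v4,v2) [+-+] → (0.89, 0.2213, -1.86)–(-0.16551, 0.2213, -1.86)  len=1.0555
  (v6,v5,v4) [+--] → (0.89, 0.2213, -0.345897)–(0.89, 0.2213, -1.86)  len=1.5141
  (v7,v5,v6) [+-+] → (0.89, 0.2213, 1.86)–(0.89, 0.2213, -0.345897)  len=2.2059

Chained into 1 loop(s):
  loop 1: 8 segments, perimeter = 11.0000
Total perimeter = 11.000

loops=1 perimeter=11.000


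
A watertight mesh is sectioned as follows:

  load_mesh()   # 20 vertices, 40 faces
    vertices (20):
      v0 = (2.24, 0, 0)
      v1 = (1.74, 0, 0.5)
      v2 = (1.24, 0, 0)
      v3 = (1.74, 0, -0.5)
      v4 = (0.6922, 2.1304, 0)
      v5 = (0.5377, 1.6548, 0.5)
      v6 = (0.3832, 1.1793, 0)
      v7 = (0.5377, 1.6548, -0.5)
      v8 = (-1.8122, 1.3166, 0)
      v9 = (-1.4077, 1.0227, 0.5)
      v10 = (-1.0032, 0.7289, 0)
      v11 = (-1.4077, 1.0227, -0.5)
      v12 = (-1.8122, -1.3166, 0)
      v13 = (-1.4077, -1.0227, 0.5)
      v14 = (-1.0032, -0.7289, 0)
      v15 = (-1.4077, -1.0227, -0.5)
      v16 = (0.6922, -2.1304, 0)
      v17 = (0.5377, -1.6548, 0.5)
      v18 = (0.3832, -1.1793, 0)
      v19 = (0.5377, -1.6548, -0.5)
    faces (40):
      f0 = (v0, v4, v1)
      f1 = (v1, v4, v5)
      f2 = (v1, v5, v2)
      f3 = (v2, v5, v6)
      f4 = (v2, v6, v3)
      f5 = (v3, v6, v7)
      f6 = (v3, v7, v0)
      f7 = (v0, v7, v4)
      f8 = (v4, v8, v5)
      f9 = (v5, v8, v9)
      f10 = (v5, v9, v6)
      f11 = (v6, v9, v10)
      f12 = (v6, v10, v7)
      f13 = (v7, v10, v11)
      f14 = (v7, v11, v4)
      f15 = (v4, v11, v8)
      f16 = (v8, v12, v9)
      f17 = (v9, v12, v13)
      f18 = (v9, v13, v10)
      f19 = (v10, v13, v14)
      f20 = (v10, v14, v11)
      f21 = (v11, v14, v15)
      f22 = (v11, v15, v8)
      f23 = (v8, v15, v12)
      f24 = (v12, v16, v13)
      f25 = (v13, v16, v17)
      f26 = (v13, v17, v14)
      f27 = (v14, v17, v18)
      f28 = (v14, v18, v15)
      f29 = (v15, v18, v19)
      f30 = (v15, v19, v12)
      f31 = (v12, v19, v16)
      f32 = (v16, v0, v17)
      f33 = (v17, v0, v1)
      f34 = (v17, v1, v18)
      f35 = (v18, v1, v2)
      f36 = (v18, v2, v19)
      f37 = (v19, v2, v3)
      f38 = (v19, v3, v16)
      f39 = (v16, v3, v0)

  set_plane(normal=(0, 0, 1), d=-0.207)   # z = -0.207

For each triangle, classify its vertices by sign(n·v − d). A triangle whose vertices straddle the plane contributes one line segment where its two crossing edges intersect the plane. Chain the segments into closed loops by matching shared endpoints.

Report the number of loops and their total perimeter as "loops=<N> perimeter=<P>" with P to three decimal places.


Straddling triangles (20 of 40):
  (v2,v6,v3) [++-] → (0.944915, 0.69107, -0.207)–(1.447, 0, -0.207)  len=0.8542
  (v3,v6,v7) [-+-] → (0.944915, 0.69107, -0.207)–(0.447163, 1.37616, -0.207)  len=0.8468
  (v3,v7,v0) [--+] → (1.53525, 0.685087, -0.207)–(2.033, 0, -0.207)  len=0.8468
  (v0,v7,v4) [+-+] → (1.53525, 0.685087, -0.207)–(0.628237, 1.9335, -0.207)  len=1.5431
  (v6,v10,v7) [++-] → (-0.365267, 1.11222, -0.207)–(0.447163, 1.37616, -0.207)  len=0.8542
  (v7,v10,v11) [-+-] → (-0.365267, 1.11222, -0.207)–(-1.17066, 0.850533, -0.207)  len=0.8468
  (v7,v11,v4) [--+] → (-0.177159, 1.67181, -0.207)–(0.628237, 1.9335, -0.207)  len=0.8468
  (v4,v11,v8) [+-+] → (-0.177159, 1.67181, -0.207)–(-1.64474, 1.19493, -0.207)  len=1.5431
  (v10,v14,v11) [++-] → (-1.17066, -0.0037376, -0.207)–(-1.17066, 0.850533, -0.207)  len=0.8543
  (v11,v14,v15) [-+-] → (-1.17066, -0.0037376, -0.207)–(-1.17066, -0.850533, -0.207)  len=0.8468
  (v11,v15,v8) [--+] → (-1.64474, 0.34813, -0.207)–(-1.64474, 1.19493, -0.207)  len=0.8468
  (v8,v15,v12) [+-+] → (-1.64474, 0.34813, -0.207)–(-1.64474, -1.19493, -0.207)  len=1.5431
  (v14,v18,v15) [++-] → (-0.358233, -1.11447, -0.207)–(-1.17066, -0.850533, -0.207)  len=0.8542
  (v15,v18,v19) [-+-] → (-0.358233, -1.11447, -0.207)–(0.447163, -1.37616, -0.207)  len=0.8468
  (v15,v19,v12) [--+] → (-0.839341, -1.45661, -0.207)–(-1.64474, -1.19493, -0.207)  len=0.8468
  (v12,v19,v16) [+-+] → (-0.839341, -1.45661, -0.207)–(0.628237, -1.9335, -0.207)  len=1.5431
  (v18,v2,v19) [++-] → (0.949248, -0.685087, -0.207)–(0.447163, -1.37616, -0.207)  len=0.8542
  (v19,v2,v3) [-+-] → (0.949248, -0.685087, -0.207)–(1.447, 0, -0.207)  len=0.8468
  (v19,v3,v16) [--+] → (1.12599, -1.24841, -0.207)–(0.628237, -1.9335, -0.207)  len=0.8468
  (v16,v3,v0) [+-+] → (1.12599, -1.24841, -0.207)–(2.033, 0, -0.207)  len=1.5431

Chained into 2 loop(s):
  loop 1: 10 segments, perimeter = 8.5053
  loop 2: 10 segments, perimeter = 11.9496
Total perimeter = 20.455

loops=2 perimeter=20.455


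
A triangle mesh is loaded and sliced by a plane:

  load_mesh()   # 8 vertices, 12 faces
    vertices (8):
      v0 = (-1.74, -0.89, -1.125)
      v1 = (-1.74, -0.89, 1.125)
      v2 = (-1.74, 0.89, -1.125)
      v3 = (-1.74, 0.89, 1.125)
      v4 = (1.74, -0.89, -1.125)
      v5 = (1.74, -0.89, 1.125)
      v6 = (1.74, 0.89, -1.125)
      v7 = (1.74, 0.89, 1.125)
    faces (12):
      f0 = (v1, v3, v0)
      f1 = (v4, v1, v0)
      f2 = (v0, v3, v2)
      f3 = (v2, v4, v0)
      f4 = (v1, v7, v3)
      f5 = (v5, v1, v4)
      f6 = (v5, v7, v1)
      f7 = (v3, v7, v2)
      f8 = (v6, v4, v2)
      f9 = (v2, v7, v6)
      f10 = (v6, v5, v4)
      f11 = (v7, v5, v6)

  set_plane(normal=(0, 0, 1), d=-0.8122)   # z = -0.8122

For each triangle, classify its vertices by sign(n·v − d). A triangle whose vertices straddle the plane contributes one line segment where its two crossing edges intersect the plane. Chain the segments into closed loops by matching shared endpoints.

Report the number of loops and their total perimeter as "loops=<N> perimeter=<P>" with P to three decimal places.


loops=1 perimeter=10.520

Straddling triangles (8 of 12):
  (v1,v3,v0) [++-] → (-1.74, -0.64254, -0.8122)–(-1.74, -0.89, -0.8122)  len=0.2475
  (v4,v1,v0) [-+-] → (1.2562, -0.89, -0.8122)–(-1.74, -0.89, -0.8122)  len=2.9962
  (v0,v3,v2) [-+-] → (-1.74, -0.64254, -0.8122)–(-1.74, 0.89, -0.8122)  len=1.5325
  (v5,v1,v4) [++-] → (1.2562, -0.89, -0.8122)–(1.74, -0.89, -0.8122)  len=0.4838
  (v3,v7,v2) [++-] → (-1.2562, 0.89, -0.8122)–(-1.74, 0.89, -0.8122)  len=0.4838
  (v2,v7,v6) [-+-] → (-1.2562, 0.89, -0.8122)–(1.74, 0.89, -0.8122)  len=2.9962
  (v6,v5,v4) [-+-] → (1.74, 0.64254, -0.8122)–(1.74, -0.89, -0.8122)  len=1.5325
  (v7,v5,v6) [++-] → (1.74, 0.64254, -0.8122)–(1.74, 0.89, -0.8122)  len=0.2475

Chained into 1 loop(s):
  loop 1: 8 segments, perimeter = 10.5200
Total perimeter = 10.520


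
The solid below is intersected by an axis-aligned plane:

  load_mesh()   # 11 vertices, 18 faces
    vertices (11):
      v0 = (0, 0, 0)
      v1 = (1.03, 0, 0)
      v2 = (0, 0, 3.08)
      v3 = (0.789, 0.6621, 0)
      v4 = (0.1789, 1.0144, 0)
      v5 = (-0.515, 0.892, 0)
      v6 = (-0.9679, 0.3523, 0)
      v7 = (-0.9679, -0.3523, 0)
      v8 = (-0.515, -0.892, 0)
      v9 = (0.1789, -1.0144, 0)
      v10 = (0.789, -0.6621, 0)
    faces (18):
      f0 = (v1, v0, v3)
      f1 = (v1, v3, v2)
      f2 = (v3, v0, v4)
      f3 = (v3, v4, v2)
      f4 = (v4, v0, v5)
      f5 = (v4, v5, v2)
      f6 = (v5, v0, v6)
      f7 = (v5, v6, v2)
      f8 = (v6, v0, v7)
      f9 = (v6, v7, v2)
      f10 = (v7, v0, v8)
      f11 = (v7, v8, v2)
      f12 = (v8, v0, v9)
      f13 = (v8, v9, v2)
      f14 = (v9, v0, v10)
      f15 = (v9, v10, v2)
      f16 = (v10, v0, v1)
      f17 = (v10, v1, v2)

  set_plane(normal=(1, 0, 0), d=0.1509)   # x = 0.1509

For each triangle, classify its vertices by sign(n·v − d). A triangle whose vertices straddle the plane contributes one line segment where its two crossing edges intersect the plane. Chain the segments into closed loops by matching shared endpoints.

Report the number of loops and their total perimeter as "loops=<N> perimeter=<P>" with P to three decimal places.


Straddling triangles (12 of 18):
  (v1,v0,v3) [+-+] → (0.1509, 0, 0)–(0.1509, 0.12663, 0)  len=0.1266
  (v1,v3,v2) [++-] → (0.1509, 0.12663, 2.49094)–(0.1509, 0, 2.62877)  len=0.1872
  (v3,v0,v4) [+-+] → (0.1509, 0.12663, 0)–(0.1509, 0.855634, 0)  len=0.7290
  (v3,v4,v2) [++-] → (0.1509, 0.855634, 0.482057)–(0.1509, 0.12663, 2.49094)  len=2.1371
  (v4,v0,v5) [+--] → (0.1509, 0.855634, 0)–(0.1509, 1.00946, 0)  len=0.1538
  (v4,v5,v2) [+--] → (0.1509, 1.00946, 0)–(0.1509, 0.855634, 0.482057)  len=0.5060
  (v8,v0,v9) [--+] → (0.1509, -0.855634, 0)–(0.1509, -1.00946, 0)  len=0.1538
  (v8,v9,v2) [-+-] → (0.1509, -1.00946, 0)–(0.1509, -0.855634, 0.482057)  len=0.5060
  (v9,v0,v10) [+-+] → (0.1509, -0.855634, 0)–(0.1509, -0.12663, 0)  len=0.7290
  (v9,v10,v2) [++-] → (0.1509, -0.12663, 2.49094)–(0.1509, -0.855634, 0.482057)  len=2.1371
  (v10,v0,v1) [+-+] → (0.1509, -0.12663, 0)–(0.1509, 0, 0)  len=0.1266
  (v10,v1,v2) [++-] → (0.1509, 0, 2.62877)–(0.1509, -0.12663, 2.49094)  len=0.1872

Chained into 1 loop(s):
  loop 1: 12 segments, perimeter = 7.6794
Total perimeter = 7.679

loops=1 perimeter=7.679


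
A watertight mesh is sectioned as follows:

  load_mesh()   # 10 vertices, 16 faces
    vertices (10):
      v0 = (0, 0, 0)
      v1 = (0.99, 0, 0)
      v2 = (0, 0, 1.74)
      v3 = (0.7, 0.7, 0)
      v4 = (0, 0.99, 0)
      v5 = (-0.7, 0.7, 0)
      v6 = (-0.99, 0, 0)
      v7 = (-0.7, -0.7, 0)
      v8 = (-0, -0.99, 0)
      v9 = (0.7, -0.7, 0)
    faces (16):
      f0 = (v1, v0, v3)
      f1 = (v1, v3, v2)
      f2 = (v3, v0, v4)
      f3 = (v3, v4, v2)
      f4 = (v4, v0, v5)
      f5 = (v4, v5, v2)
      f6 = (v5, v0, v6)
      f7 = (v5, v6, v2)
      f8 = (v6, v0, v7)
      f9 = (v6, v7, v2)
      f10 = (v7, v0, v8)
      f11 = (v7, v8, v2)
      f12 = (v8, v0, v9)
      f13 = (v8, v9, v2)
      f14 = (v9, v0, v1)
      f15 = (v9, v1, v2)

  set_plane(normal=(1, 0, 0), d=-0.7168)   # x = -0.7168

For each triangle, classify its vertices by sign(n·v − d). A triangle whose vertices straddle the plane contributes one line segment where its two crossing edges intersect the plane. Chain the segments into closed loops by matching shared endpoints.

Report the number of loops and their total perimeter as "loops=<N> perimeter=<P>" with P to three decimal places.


loops=1 perimeter=2.950

Straddling triangles (4 of 16):
  (v5,v0,v6) [++-] → (-0.7168, 0, 0)–(-0.7168, 0.659448, 0)  len=0.6594
  (v5,v6,v2) [+-+] → (-0.7168, 0.659448, 0)–(-0.7168, 0, 0.48017)  len=0.8157
  (v6,v0,v7) [-++] → (-0.7168, 0, 0)–(-0.7168, -0.659448, 0)  len=0.6594
  (v6,v7,v2) [-++] → (-0.7168, -0.659448, 0)–(-0.7168, 0, 0.48017)  len=0.8157

Chained into 1 loop(s):
  loop 1: 4 segments, perimeter = 2.9504
Total perimeter = 2.950


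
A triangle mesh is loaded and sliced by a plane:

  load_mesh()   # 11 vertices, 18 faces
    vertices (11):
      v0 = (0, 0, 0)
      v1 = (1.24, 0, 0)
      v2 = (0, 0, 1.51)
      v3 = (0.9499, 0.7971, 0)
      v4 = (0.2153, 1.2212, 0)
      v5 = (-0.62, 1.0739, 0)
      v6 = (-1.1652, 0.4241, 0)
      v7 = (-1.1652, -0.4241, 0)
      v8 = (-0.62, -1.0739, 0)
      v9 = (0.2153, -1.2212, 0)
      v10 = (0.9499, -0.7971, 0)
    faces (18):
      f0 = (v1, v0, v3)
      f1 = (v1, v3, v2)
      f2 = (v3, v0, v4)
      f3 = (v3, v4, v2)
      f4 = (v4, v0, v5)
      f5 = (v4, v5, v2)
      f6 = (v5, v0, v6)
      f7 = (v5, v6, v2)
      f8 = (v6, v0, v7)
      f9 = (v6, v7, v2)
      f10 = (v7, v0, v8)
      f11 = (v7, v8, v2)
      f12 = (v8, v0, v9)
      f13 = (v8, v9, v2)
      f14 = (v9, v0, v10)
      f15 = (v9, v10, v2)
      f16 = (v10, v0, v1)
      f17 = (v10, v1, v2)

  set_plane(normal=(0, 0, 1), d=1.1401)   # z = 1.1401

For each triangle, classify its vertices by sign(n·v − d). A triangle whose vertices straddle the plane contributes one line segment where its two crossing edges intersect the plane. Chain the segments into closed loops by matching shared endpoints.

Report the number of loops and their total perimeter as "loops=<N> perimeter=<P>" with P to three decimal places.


loops=1 perimeter=1.870

Straddling triangles (9 of 18):
  (v1,v3,v2) [--+] → (0.232694, 0.195263, 1.1401)–(0.303759, 0, 1.1401)  len=0.2078
  (v3,v4,v2) [--+] → (0.0527414, 0.299154, 1.1401)–(0.232694, 0.195263, 1.1401)  len=0.2078
  (v4,v5,v2) [--+] → (-0.151879, 0.26307, 1.1401)–(0.0527414, 0.299154, 1.1401)  len=0.2078
  (v5,v6,v2) [--+] → (-0.285435, 0.10389, 1.1401)–(-0.151879, 0.26307, 1.1401)  len=0.2078
  (v6,v7,v2) [--+] → (-0.285435, -0.10389, 1.1401)–(-0.285435, 0.10389, 1.1401)  len=0.2078
  (v7,v8,v2) [--+] → (-0.151879, -0.26307, 1.1401)–(-0.285435, -0.10389, 1.1401)  len=0.2078
  (v8,v9,v2) [--+] → (0.0527414, -0.299154, 1.1401)–(-0.151879, -0.26307, 1.1401)  len=0.2078
  (v9,v10,v2) [--+] → (0.232694, -0.195263, 1.1401)–(0.0527414, -0.299154, 1.1401)  len=0.2078
  (v10,v1,v2) [--+] → (0.303759, 0, 1.1401)–(0.232694, -0.195263, 1.1401)  len=0.2078

Chained into 1 loop(s):
  loop 1: 9 segments, perimeter = 1.8701
Total perimeter = 1.870


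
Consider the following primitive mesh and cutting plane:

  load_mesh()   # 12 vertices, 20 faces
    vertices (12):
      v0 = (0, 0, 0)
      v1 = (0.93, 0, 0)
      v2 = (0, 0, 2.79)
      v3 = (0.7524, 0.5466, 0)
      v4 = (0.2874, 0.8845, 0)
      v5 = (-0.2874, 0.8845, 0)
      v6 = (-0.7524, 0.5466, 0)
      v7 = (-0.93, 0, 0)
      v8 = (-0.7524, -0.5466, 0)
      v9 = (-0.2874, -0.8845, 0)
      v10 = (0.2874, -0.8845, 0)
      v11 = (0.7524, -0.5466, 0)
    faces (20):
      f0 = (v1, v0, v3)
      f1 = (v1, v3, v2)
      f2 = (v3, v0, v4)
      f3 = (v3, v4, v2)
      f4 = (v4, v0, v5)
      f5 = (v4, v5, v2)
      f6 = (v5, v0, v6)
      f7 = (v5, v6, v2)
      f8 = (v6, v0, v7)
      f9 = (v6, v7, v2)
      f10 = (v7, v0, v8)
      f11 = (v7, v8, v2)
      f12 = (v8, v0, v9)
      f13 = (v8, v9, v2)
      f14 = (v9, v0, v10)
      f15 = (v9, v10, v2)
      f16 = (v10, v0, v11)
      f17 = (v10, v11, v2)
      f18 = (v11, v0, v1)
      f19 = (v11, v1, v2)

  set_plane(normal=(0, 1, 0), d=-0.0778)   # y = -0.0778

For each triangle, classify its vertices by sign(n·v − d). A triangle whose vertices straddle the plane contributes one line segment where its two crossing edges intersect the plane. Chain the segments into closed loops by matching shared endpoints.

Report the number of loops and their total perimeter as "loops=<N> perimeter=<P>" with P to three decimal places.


loops=1 perimeter=7.249

Straddling triangles (10 of 20):
  (v7,v0,v8) [++-] → (-0.107092, -0.0778, 0)–(-0.904721, -0.0778, 0)  len=0.7976
  (v7,v8,v2) [+-+] → (-0.904721, -0.0778, 0)–(-0.107092, -0.0778, 2.39289)  len=2.5223
  (v8,v0,v9) [-+-] → (-0.107092, -0.0778, 0)–(-0.0252795, -0.0778, 0)  len=0.0818
  (v8,v9,v2) [--+] → (-0.0252795, -0.0778, 2.54459)–(-0.107092, -0.0778, 2.39289)  len=0.1724
  (v9,v0,v10) [-+-] → (-0.0252795, -0.0778, 0)–(0.0252795, -0.0778, 0)  len=0.0506
  (v9,v10,v2) [--+] → (0.0252795, -0.0778, 2.54459)–(-0.0252795, -0.0778, 2.54459)  len=0.0506
  (v10,v0,v11) [-+-] → (0.0252795, -0.0778, 0)–(0.107092, -0.0778, 0)  len=0.0818
  (v10,v11,v2) [--+] → (0.107092, -0.0778, 2.39289)–(0.0252795, -0.0778, 2.54459)  len=0.1724
  (v11,v0,v1) [-++] → (0.107092, -0.0778, 0)–(0.904721, -0.0778, 0)  len=0.7976
  (v11,v1,v2) [-++] → (0.904721, -0.0778, 0)–(0.107092, -0.0778, 2.39289)  len=2.5223

Chained into 1 loop(s):
  loop 1: 10 segments, perimeter = 7.2494
Total perimeter = 7.249


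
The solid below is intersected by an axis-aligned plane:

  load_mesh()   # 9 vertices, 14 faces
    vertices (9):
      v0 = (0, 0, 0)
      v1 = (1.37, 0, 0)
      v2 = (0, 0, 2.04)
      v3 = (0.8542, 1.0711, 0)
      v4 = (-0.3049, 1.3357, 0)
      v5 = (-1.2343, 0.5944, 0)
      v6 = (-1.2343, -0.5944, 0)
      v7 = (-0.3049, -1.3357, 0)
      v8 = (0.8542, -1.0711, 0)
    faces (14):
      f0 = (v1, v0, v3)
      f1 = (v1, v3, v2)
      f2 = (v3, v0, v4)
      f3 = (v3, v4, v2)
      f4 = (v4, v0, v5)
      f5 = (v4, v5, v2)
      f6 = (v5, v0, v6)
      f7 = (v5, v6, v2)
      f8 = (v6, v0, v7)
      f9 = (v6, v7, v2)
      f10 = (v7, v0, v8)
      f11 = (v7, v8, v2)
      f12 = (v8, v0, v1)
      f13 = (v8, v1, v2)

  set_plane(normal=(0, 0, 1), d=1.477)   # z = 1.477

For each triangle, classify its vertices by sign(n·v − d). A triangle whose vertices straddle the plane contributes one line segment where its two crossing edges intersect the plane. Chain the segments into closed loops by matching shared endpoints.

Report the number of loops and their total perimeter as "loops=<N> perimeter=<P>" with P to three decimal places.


loops=1 perimeter=2.297

Straddling triangles (7 of 14):
  (v1,v3,v2) [--+] → (0.235742, 0.295603, 1.477)–(0.378093, 0, 1.477)  len=0.3281
  (v3,v4,v2) [--+] → (-0.0841464, 0.368627, 1.477)–(0.235742, 0.295603, 1.477)  len=0.3281
  (v4,v5,v2) [--+] → (-0.340643, 0.164043, 1.477)–(-0.0841464, 0.368627, 1.477)  len=0.3281
  (v5,v6,v2) [--+] → (-0.340643, -0.164043, 1.477)–(-0.340643, 0.164043, 1.477)  len=0.3281
  (v6,v7,v2) [--+] → (-0.0841464, -0.368627, 1.477)–(-0.340643, -0.164043, 1.477)  len=0.3281
  (v7,v8,v2) [--+] → (0.235742, -0.295603, 1.477)–(-0.0841464, -0.368627, 1.477)  len=0.3281
  (v8,v1,v2) [--+] → (0.378093, 0, 1.477)–(0.235742, -0.295603, 1.477)  len=0.3281

Chained into 1 loop(s):
  loop 1: 7 segments, perimeter = 2.2967
Total perimeter = 2.297


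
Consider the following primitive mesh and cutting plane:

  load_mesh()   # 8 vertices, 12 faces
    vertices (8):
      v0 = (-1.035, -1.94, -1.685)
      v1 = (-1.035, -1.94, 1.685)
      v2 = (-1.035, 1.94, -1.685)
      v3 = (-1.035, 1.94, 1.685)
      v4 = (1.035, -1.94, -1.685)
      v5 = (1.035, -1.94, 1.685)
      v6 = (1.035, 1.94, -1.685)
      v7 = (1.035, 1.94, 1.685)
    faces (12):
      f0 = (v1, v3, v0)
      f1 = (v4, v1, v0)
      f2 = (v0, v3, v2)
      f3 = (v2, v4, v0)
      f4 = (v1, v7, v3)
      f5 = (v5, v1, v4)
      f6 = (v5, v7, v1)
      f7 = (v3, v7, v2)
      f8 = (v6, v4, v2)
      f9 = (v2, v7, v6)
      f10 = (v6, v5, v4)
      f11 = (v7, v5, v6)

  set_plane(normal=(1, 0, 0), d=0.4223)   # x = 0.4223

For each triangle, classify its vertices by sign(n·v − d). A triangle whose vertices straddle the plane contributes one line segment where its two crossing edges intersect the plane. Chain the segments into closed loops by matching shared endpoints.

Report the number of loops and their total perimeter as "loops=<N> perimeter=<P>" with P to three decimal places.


loops=1 perimeter=14.500

Straddling triangles (8 of 12):
  (v4,v1,v0) [+--] → (0.4223, -1.94, -0.687513)–(0.4223, -1.94, -1.685)  len=0.9975
  (v2,v4,v0) [-+-] → (0.4223, -0.791557, -1.685)–(0.4223, -1.94, -1.685)  len=1.1484
  (v1,v7,v3) [-+-] → (0.4223, 0.791557, 1.685)–(0.4223, 1.94, 1.685)  len=1.1484
  (v5,v1,v4) [+-+] → (0.4223, -1.94, 1.685)–(0.4223, -1.94, -0.687513)  len=2.3725
  (v5,v7,v1) [++-] → (0.4223, 0.791557, 1.685)–(0.4223, -1.94, 1.685)  len=2.7316
  (v3,v7,v2) [-+-] → (0.4223, 1.94, 1.685)–(0.4223, 1.94, 0.687513)  len=0.9975
  (v6,v4,v2) [++-] → (0.4223, -0.791557, -1.685)–(0.4223, 1.94, -1.685)  len=2.7316
  (v2,v7,v6) [-++] → (0.4223, 1.94, 0.687513)–(0.4223, 1.94, -1.685)  len=2.3725

Chained into 1 loop(s):
  loop 1: 8 segments, perimeter = 14.5000
Total perimeter = 14.500


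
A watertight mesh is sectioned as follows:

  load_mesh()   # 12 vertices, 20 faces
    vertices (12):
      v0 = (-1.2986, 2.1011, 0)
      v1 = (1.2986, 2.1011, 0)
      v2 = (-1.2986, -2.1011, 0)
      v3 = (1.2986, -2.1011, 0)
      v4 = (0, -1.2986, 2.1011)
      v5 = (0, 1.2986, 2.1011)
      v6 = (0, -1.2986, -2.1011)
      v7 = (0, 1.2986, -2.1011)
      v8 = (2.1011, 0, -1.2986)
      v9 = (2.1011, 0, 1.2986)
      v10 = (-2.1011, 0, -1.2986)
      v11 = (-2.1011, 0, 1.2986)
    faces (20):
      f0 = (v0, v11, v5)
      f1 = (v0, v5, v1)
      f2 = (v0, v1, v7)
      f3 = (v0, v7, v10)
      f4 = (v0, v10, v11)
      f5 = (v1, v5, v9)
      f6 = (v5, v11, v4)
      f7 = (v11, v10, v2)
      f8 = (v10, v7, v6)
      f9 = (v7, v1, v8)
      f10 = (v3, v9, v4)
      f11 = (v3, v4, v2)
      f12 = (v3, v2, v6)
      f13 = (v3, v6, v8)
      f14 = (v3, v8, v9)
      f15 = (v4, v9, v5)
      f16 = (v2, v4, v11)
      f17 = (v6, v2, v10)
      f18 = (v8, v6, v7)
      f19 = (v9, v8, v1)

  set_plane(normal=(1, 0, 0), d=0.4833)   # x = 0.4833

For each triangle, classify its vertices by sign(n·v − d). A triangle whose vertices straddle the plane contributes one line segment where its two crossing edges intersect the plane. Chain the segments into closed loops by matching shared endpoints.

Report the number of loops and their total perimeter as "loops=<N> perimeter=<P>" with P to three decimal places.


Straddling triangles (10 of 20):
  (v0,v5,v1) [--+] → (0.4833, 1.59727, 1.31913)–(0.4833, 2.1011, 0)  len=1.4121
  (v0,v1,v7) [-+-] → (0.4833, 2.1011, 0)–(0.4833, 1.59727, -1.31913)  len=1.4121
  (v1,v5,v9) [+-+] → (0.4833, 1.59727, 1.31913)–(0.4833, 0.999893, 1.91651)  len=0.8448
  (v7,v1,v8) [-++] → (0.4833, 1.59727, -1.31913)–(0.4833, 0.999893, -1.91651)  len=0.8448
  (v3,v9,v4) [++-] → (0.4833, -0.999893, 1.91651)–(0.4833, -1.59727, 1.31913)  len=0.8448
  (v3,v4,v2) [+--] → (0.4833, -1.59727, 1.31913)–(0.4833, -2.1011, 0)  len=1.4121
  (v3,v2,v6) [+--] → (0.4833, -2.1011, 0)–(0.4833, -1.59727, -1.31913)  len=1.4121
  (v3,v6,v8) [+-+] → (0.4833, -1.59727, -1.31913)–(0.4833, -0.999893, -1.91651)  len=0.8448
  (v4,v9,v5) [-+-] → (0.4833, -0.999893, 1.91651)–(0.4833, 0.999893, 1.91651)  len=1.9998
  (v8,v6,v7) [+--] → (0.4833, -0.999893, -1.91651)–(0.4833, 0.999893, -1.91651)  len=1.9998

Chained into 1 loop(s):
  loop 1: 10 segments, perimeter = 13.0271
Total perimeter = 13.027

loops=1 perimeter=13.027
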